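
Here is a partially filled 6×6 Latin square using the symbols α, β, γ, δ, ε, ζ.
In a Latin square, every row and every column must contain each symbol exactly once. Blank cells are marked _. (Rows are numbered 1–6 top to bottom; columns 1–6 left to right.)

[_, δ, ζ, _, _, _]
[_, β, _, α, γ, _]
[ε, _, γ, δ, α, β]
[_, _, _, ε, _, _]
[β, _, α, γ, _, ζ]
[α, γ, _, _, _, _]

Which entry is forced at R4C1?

δ

Row 1, column 1: row 1 has {δ, ζ} and column 1 has {α, β, ε}, leaving only γ.
Row 1, column 4: row 1 has {γ, δ, ζ} and column 4 has {α, γ, δ, ε}, leaving only β.
Row 1, column 5: row 1 has {β, γ, δ, ζ} and column 5 has {α, γ}, leaving only ε.
Row 1, column 6: row 1 has {β, γ, δ, ε, ζ} and column 6 has {β, ζ}, leaving only α.
Row 3, column 2: row 3 has {α, β, γ, δ, ε} and column 2 has {β, γ, δ}, leaving only ζ.
Row 4, column 2: row 4 has {ε} and column 2 has {β, γ, δ, ζ}, leaving only α.
Row 5, column 2: row 5 has {α, β, γ, ζ} and column 2 has {α, β, γ, δ, ζ}, leaving only ε.
Row 5, column 5: row 5 has {α, β, γ, ε, ζ} and column 5 has {α, γ, ε}, leaving only δ.
Row 6, column 4: row 6 has {α, γ} and column 4 has {α, β, γ, δ, ε}, leaving only ζ.
Row 6, column 5: row 6 has {α, γ, ζ} and column 5 has {α, γ, δ, ε}, leaving only β.
Row 4, column 5: row 4 has {α, ε} and column 5 has {α, β, γ, δ, ε}, leaving only ζ.
Row 4 already has {α, ε, ζ} and column 1 already has {α, β, γ, ε}, so row 4, column 1 must be δ.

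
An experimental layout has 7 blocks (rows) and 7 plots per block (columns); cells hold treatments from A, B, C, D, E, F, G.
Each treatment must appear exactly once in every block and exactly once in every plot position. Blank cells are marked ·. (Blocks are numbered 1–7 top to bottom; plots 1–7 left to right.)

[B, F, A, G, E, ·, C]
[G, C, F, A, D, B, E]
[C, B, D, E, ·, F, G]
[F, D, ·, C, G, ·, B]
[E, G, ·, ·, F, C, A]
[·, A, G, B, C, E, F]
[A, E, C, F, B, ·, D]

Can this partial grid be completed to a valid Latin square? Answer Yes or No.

Yes

No block or plot among the givens repeats a symbol, and propagating forced cells runs into no contradiction.
One valid completion exists (for instance, B F A G E D C / G C F A D B E / C B D E A F G / F D E C G A B / E G B D F C A / D A G B C E F / A E C F B G D).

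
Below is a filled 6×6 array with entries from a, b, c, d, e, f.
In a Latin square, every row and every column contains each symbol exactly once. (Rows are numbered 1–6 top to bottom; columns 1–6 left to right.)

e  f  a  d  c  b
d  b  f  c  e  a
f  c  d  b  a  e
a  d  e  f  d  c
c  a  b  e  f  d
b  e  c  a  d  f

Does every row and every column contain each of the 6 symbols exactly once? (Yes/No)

No

Row 4 contains d twice (at columns 2 and 5), so it is not a permutation.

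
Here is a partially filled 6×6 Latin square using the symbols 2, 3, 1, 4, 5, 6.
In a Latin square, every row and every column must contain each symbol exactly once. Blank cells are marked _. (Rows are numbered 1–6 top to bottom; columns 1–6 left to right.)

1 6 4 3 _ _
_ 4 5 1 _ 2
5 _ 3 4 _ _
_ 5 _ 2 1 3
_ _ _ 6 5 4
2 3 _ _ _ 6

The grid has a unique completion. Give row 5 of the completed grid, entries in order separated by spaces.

3 1 2 6 5 4

Row 5, column 1: row 5 has {4, 5, 6} and column 1 has {2, 1, 5}, leaving only 3.
Row 1, column 5: row 1 has {3, 1, 4, 6} and column 5 has {1, 5}, leaving only 2.
Row 1, column 6: row 1 has {2, 3, 1, 4, 6} and column 6 has {2, 3, 4, 6}, leaving only 5.
Row 2, column 1: row 2 has {2, 1, 4, 5} and column 1 has {2, 3, 1, 5}, leaving only 6.
Row 2, column 5: row 2 has {2, 1, 4, 5, 6} and column 5 has {2, 1, 5}, leaving only 3.
Row 3, column 5: row 3 has {3, 4, 5} and column 5 has {2, 3, 1, 5}, leaving only 6.
Row 3, column 6: row 3 has {3, 4, 5, 6} and column 6 has {2, 3, 4, 5, 6}, leaving only 1.
Row 3, column 2: row 3 has {3, 1, 4, 5, 6} and column 2 has {3, 4, 5, 6}, leaving only 2.
Row 5, column 2: row 5 has {3, 4, 5, 6} and column 2 has {2, 3, 4, 5, 6}, leaving only 1.
Row 5, column 3: row 5 has {3, 1, 4, 5, 6} and column 3 has {3, 4, 5}, leaving only 2.
So row 5 reads: 3 1 2 6 5 4.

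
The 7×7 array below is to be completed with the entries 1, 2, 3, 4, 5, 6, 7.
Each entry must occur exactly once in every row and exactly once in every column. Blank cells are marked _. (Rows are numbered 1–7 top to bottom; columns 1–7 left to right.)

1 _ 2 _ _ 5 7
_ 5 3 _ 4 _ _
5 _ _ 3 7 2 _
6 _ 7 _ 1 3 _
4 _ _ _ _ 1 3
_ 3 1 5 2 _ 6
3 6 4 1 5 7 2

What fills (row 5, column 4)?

Row 1, column 2: row 1 has {1, 2, 5, 7} and column 2 has {3, 5, 6}, leaving only 4.
Row 1, column 4: row 1 has {1, 2, 4, 5, 7} and column 4 has {1, 3, 5}, leaving only 6.
Row 1, column 5: row 1 has {1, 2, 4, 5, 6, 7} and column 5 has {1, 2, 4, 5, 7}, leaving only 3.
Row 2, column 6: row 2 has {3, 4, 5} and column 6 has {1, 2, 3, 5, 7}, leaving only 6.
Row 2, column 7: row 2 has {3, 4, 5, 6} and column 7 has {2, 3, 6, 7}, leaving only 1.
Row 3, column 2: row 3 has {2, 3, 5, 7} and column 2 has {3, 4, 5, 6}, leaving only 1.
Row 3, column 3: row 3 has {1, 2, 3, 5, 7} and column 3 has {1, 2, 3, 4, 7}, leaving only 6.
Row 3, column 7: row 3 has {1, 2, 3, 5, 6, 7} and column 7 has {1, 2, 3, 6, 7}, leaving only 4.
Row 4, column 2: row 4 has {1, 3, 6, 7} and column 2 has {1, 3, 4, 5, 6}, leaving only 2.
Row 4, column 4: row 4 has {1, 2, 3, 6, 7} and column 4 has {1, 3, 5, 6}, leaving only 4.
Row 4, column 7: row 4 has {1, 2, 3, 4, 6, 7} and column 7 has {1, 2, 3, 4, 6, 7}, leaving only 5.
Row 5, column 2: row 5 has {1, 3, 4} and column 2 has {1, 2, 3, 4, 5, 6}, leaving only 7.
Row 5 already has {1, 3, 4, 7} and column 4 already has {1, 3, 4, 5, 6}, so row 5, column 4 must be 2.

2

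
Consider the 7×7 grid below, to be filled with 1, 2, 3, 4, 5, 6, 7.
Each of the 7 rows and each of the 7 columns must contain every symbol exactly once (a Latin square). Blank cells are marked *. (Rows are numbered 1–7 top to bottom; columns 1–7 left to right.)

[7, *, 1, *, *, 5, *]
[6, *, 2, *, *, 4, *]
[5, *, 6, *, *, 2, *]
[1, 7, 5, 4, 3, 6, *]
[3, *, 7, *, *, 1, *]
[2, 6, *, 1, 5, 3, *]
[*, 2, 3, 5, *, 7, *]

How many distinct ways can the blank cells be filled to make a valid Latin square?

9

Row 1, column 2: eliminating its row and column leaves {3, 4}.
Row 1, column 4: eliminating its row and column leaves {2, 3, 6}.
Row 1, column 5: eliminating its row and column leaves {2, 4, 6}.
Row 1, column 7: eliminating its row and column leaves {2, 3, 4, 6}.
Row 2, column 2: eliminating its row and column leaves {1, 3, 5}.
Row 2, column 4: eliminating its row and column leaves {3, 7}.
Row 2, column 5: eliminating its row and column leaves {1, 7}.
Row 2, column 7: eliminating its row and column leaves {1, 3, 5, 7}.
Row 3, column 2: eliminating its row and column leaves {1, 3, 4}.
Row 3, column 4: eliminating its row and column leaves {3, 7}.
Row 3, column 5: eliminating its row and column leaves {1, 4, 7}.
Row 3, column 7: eliminating its row and column leaves {1, 3, 4, 7}.
Row 4, column 7: eliminating its row and column leaves {2}.
Row 5, column 2: eliminating its row and column leaves {4, 5}.
Row 5, column 4: eliminating its row and column leaves {2, 6}.
Row 5, column 5: eliminating its row and column leaves {2, 4, 6}.
Row 5, column 7: eliminating its row and column leaves {2, 4, 5, 6}.
Row 6, column 3: eliminating its row and column leaves {4}.
Row 6, column 7: eliminating its row and column leaves {4, 7}.
Row 7, column 1: eliminating its row and column leaves {4}.
Row 7, column 5: eliminating its row and column leaves {1, 4, 6}.
Row 7, column 7: eliminating its row and column leaves {1, 4, 6}.
Enumerating the assignments across these blanks that avoid any row or column repeat gives 9 completions.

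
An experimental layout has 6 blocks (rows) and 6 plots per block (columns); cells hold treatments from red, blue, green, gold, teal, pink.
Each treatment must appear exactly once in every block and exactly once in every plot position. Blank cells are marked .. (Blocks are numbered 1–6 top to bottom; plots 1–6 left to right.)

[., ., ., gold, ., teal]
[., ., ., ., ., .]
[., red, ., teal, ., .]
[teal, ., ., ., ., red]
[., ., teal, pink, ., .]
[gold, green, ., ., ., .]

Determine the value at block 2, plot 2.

teal

Block 2, plot 2 is narrowed to {blue, gold, teal, pink}.
If it were blue, then block 5, plot 2 would be left with no valid symbol.
If it were gold, then block 4, plot 2 would be left with no valid symbol.
If it were pink, then block 5, plot 2 would be left with no valid symbol.
So block 2, plot 2 must be teal.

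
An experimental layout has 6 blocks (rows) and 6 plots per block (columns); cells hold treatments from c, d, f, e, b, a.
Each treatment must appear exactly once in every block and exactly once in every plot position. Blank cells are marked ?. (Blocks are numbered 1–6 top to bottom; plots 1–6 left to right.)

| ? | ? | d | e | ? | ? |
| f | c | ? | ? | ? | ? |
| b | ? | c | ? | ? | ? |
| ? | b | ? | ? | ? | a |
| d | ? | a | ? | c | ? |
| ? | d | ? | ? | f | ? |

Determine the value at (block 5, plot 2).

e

Block 5, plot 2 is narrowed to {f, e}.
If it were f, then block 2, plot 6 would be left with no valid symbol.
So block 5, plot 2 must be e.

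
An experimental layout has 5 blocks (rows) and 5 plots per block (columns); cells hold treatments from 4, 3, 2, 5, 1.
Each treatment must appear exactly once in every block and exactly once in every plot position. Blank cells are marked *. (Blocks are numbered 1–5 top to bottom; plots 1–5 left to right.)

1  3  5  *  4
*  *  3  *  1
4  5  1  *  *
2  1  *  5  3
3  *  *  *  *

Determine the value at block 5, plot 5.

Block 1, plot 4: block 1 has {4, 3, 5, 1} and plot 4 has {5}, leaving only 2.
Block 2, plot 1: block 2 has {3, 1} and plot 1 has {4, 3, 2, 1}, leaving only 5.
Block 2, plot 4: block 2 has {3, 5, 1} and plot 4 has {2, 5}, leaving only 4.
Block 2, plot 2: block 2 has {4, 3, 5, 1} and plot 2 has {3, 5, 1}, leaving only 2.
Block 3, plot 4: block 3 has {4, 5, 1} and plot 4 has {4, 2, 5}, leaving only 3.
Block 3, plot 5: block 3 has {4, 3, 5, 1} and plot 5 has {4, 3, 1}, leaving only 2.
Block 5 already has {3} and plot 5 already has {4, 3, 2, 1}, so block 5, plot 5 must be 5.

5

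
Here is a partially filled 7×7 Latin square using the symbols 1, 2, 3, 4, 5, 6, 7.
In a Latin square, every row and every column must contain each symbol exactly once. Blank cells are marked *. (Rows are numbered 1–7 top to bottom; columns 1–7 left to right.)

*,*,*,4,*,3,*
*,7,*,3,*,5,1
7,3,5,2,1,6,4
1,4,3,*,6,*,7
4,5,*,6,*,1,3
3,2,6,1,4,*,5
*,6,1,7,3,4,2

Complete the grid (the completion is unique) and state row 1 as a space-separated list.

2 1 7 4 5 3 6

Row 1, column 2: row 1 has {3, 4} and column 2 has {2, 3, 4, 5, 6, 7}, leaving only 1.
Row 1, column 7: row 1 has {1, 3, 4} and column 7 has {1, 2, 3, 4, 5, 7}, leaving only 6.
Row 2, column 5: row 2 has {1, 3, 5, 7} and column 5 has {1, 3, 4, 6}, leaving only 2.
Row 2, column 1: row 2 has {1, 2, 3, 5, 7} and column 1 has {1, 3, 4, 7}, leaving only 6.
Row 2, column 3: row 2 has {1, 2, 3, 5, 6, 7} and column 3 has {1, 3, 5, 6}, leaving only 4.
Row 4, column 4: row 4 has {1, 3, 4, 6, 7} and column 4 has {1, 2, 3, 4, 6, 7}, leaving only 5.
Row 4, column 6: row 4 has {1, 3, 4, 5, 6, 7} and column 6 has {1, 3, 4, 5, 6}, leaving only 2.
Row 5, column 5: row 5 has {1, 3, 4, 5, 6} and column 5 has {1, 2, 3, 4, 6}, leaving only 7.
Row 1, column 5: row 1 has {1, 3, 4, 6} and column 5 has {1, 2, 3, 4, 6, 7}, leaving only 5.
Row 1, column 1: row 1 has {1, 3, 4, 5, 6} and column 1 has {1, 3, 4, 6, 7}, leaving only 2.
Row 1, column 3: row 1 has {1, 2, 3, 4, 5, 6} and column 3 has {1, 3, 4, 5, 6}, leaving only 7.
So row 1 reads: 2 1 7 4 5 3 6.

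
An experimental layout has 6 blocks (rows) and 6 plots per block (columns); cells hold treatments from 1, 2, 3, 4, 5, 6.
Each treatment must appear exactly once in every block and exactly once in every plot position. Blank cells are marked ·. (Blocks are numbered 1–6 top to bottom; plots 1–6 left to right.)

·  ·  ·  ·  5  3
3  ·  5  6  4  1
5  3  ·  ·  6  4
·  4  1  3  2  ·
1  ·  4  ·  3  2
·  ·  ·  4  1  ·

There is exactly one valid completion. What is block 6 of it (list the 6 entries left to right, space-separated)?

Block 2, plot 2: block 2 has {1, 3, 4, 5, 6} and plot 2 has {3, 4}, leaving only 2.
Block 3, plot 3: block 3 has {3, 4, 5, 6} and plot 3 has {1, 4, 5}, leaving only 2.
Block 1, plot 3: block 1 has {3, 5} and plot 3 has {1, 2, 4, 5}, leaving only 6.
Block 6, plot 3: block 6 has {1, 4} and plot 3 has {1, 2, 4, 5, 6}, leaving only 3.
Block 1, plot 2: block 1 has {3, 5, 6} and plot 2 has {2, 3, 4}, leaving only 1.
Block 1, plot 4: block 1 has {1, 3, 5, 6} and plot 4 has {3, 4, 6}, leaving only 2.
Block 1, plot 1: block 1 has {1, 2, 3, 5, 6} and plot 1 has {1, 3, 5}, leaving only 4.
Block 3, plot 4: block 3 has {2, 3, 4, 5, 6} and plot 4 has {2, 3, 4, 6}, leaving only 1.
Block 4, plot 1: block 4 has {1, 2, 3, 4} and plot 1 has {1, 3, 4, 5}, leaving only 6.
Block 6, plot 1: block 6 has {1, 3, 4} and plot 1 has {1, 3, 4, 5, 6}, leaving only 2.
Block 4, plot 6: block 4 has {1, 2, 3, 4, 6} and plot 6 has {1, 2, 3, 4}, leaving only 5.
Block 6, plot 6: block 6 has {1, 2, 3, 4} and plot 6 has {1, 2, 3, 4, 5}, leaving only 6.
Block 6, plot 2: block 6 has {1, 2, 3, 4, 6} and plot 2 has {1, 2, 3, 4}, leaving only 5.
So block 6 reads: 2 5 3 4 1 6.

2 5 3 4 1 6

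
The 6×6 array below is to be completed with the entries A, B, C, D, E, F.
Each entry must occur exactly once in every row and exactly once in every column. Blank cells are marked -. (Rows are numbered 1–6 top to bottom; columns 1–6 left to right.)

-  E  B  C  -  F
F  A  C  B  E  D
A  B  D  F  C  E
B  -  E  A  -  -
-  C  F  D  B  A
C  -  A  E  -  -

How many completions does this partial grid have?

2

Row 1, column 1: eliminating its row and column leaves {D}.
Row 1, column 5: eliminating its row and column leaves {A, D}.
Row 4, column 2: eliminating its row and column leaves {D, F}.
Row 4, column 5: eliminating its row and column leaves {D, F}.
Row 4, column 6: eliminating its row and column leaves {C}.
Row 5, column 1: eliminating its row and column leaves {E}.
Row 6, column 2: eliminating its row and column leaves {D, F}.
Row 6, column 5: eliminating its row and column leaves {D, F}.
Row 6, column 6: eliminating its row and column leaves {B}.
Enumerating the assignments across these blanks that avoid any row or column repeat gives 2 completions.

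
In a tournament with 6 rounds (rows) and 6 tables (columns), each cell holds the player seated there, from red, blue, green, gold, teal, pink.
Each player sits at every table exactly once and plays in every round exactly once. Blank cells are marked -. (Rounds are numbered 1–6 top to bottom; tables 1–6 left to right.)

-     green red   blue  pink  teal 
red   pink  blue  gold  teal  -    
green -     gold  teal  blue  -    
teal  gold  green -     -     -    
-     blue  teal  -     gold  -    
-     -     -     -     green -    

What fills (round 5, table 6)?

red

Round 1, table 1: round 1 has {red, blue, green, teal, pink} and table 1 has {red, green, teal}, leaving only gold.
Round 2, table 6: round 2 has {red, blue, gold, teal, pink} and table 6 has {teal}, leaving only green.
Round 3, table 2: round 3 has {blue, green, gold, teal} and table 2 has {blue, green, gold, pink}, leaving only red.
Round 3, table 6: round 3 has {red, blue, green, gold, teal} and table 6 has {green, teal}, leaving only pink.
Round 5 already has {blue, gold, teal} and table 6 already has {green, teal, pink}, so round 5, table 6 must be red.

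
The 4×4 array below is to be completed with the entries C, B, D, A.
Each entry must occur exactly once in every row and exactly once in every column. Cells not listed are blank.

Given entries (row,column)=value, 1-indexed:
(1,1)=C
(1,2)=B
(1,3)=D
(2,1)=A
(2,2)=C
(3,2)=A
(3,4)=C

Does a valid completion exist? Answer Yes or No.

Row 1, column 4: row 1 has {C, B, D} and column 4 has {C}, so it must be A.
Row 2, column 3: row 2 has {C, A} and column 3 has {D}, so it must be B.
Now row 3, column 3: row 3 together with column 3 already contain {C, B, D, A} — every symbol — so nothing can go there. The grid has no valid completion.

No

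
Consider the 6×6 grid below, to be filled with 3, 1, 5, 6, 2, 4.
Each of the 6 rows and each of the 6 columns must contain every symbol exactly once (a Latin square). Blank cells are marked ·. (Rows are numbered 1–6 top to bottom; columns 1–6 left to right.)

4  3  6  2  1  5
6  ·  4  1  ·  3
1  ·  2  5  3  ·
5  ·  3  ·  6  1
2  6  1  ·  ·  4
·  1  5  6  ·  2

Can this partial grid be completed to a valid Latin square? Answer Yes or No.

No row or column among the givens repeats a symbol, and propagating forced cells runs into no contradiction.
One valid completion exists (for instance, 4 3 6 2 1 5 / 6 5 4 1 2 3 / 1 4 2 5 3 6 / 5 2 3 4 6 1 / 2 6 1 3 5 4 / 3 1 5 6 4 2).

Yes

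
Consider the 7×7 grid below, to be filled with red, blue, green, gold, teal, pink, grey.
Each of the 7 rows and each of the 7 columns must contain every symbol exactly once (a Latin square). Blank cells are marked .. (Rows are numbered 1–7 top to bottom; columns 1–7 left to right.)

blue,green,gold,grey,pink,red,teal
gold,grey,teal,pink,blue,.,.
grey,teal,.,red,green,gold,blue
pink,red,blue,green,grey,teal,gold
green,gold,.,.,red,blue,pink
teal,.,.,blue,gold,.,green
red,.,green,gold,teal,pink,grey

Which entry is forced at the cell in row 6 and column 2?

pink

Row 6 already has {blue, green, gold, teal} and column 2 already has {red, green, gold, teal, grey}, so row 6, column 2 must be pink.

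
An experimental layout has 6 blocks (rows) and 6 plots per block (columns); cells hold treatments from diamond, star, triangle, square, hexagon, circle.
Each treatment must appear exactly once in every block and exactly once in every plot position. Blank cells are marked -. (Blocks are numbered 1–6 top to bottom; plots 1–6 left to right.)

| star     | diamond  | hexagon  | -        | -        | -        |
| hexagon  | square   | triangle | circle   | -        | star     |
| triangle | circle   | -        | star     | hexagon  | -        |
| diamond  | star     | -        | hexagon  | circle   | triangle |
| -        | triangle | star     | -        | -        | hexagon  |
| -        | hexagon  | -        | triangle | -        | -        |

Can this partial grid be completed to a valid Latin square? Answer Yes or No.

No block or plot among the givens repeats a symbol, and propagating forced cells runs into no contradiction.
One valid completion exists (for instance, star diamond hexagon square triangle circle / hexagon square triangle circle diamond star / triangle circle diamond star hexagon square / diamond star square hexagon circle triangle / circle triangle star diamond square hexagon / square hexagon circle triangle star diamond).

Yes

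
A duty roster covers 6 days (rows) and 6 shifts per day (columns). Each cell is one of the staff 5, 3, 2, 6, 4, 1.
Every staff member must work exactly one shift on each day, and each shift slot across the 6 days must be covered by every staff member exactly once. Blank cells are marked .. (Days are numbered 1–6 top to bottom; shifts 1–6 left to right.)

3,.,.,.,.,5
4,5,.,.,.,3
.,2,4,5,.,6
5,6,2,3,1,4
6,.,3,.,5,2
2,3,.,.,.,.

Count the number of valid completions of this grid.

Day 1, shift 2: eliminating its day and shift leaves {4, 1}.
Day 1, shift 3: eliminating its day and shift leaves {6, 1}.
Day 1, shift 4: eliminating its day and shift leaves {2, 6, 4, 1}.
Day 1, shift 5: eliminating its day and shift leaves {2, 6, 4}.
Day 2, shift 3: eliminating its day and shift leaves {6, 1}.
Day 2, shift 4: eliminating its day and shift leaves {2, 6, 1}.
Day 2, shift 5: eliminating its day and shift leaves {2, 6}.
Day 3, shift 1: eliminating its day and shift leaves {1}.
Day 3, shift 5: eliminating its day and shift leaves {3}.
Day 5, shift 2: eliminating its day and shift leaves {4, 1}.
Day 5, shift 4: eliminating its day and shift leaves {4, 1}.
Day 6, shift 3: eliminating its day and shift leaves {5, 6, 1}.
Day 6, shift 4: eliminating its day and shift leaves {6, 4, 1}.
Day 6, shift 5: eliminating its day and shift leaves {6, 4}.
Day 6, shift 6: eliminating its day and shift leaves {1}.
Enumerating the assignments across these blanks that avoid any day or shift repeat gives 4 completions.

4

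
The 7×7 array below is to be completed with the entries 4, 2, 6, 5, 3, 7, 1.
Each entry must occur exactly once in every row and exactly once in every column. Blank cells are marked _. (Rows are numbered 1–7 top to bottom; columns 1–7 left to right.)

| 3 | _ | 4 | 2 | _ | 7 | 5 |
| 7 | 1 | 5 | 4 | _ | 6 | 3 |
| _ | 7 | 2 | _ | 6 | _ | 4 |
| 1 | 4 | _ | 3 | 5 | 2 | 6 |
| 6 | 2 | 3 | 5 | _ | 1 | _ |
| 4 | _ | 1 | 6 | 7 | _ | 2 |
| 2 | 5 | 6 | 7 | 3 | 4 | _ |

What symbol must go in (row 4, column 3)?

Row 4 already has {4, 2, 6, 5, 3, 1} and column 3 already has {4, 2, 6, 5, 3, 1}, so row 4, column 3 must be 7.

7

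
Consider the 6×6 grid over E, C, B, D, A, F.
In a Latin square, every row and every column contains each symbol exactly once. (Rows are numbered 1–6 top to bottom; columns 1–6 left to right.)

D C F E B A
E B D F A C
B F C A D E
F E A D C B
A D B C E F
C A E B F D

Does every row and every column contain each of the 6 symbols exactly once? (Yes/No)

Yes

Each row is a permutation of the 6 symbols, and so is each column.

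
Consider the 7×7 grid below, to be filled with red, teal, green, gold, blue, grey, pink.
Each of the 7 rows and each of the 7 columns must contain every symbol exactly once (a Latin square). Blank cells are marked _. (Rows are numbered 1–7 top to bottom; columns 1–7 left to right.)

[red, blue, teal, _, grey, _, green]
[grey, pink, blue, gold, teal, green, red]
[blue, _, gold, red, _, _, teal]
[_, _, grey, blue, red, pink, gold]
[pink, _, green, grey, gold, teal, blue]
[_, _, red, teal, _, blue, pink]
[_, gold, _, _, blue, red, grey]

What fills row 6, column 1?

gold

Row 1, column 4: row 1 has {red, teal, green, blue, grey} and column 4 has {red, teal, gold, blue, grey}, leaving only pink.
Row 1, column 6: row 1 has {red, teal, green, blue, grey, pink} and column 6 has {red, teal, green, blue, pink}, leaving only gold.
Row 3, column 6: row 3 has {red, teal, gold, blue} and column 6 has {red, teal, green, gold, blue, pink}, leaving only grey.
Row 3, column 2: row 3 has {red, teal, gold, blue, grey} and column 2 has {gold, blue, pink}, leaving only green.
Row 3, column 5: row 3 has {red, teal, green, gold, blue, grey} and column 5 has {red, teal, gold, blue, grey}, leaving only pink.
Row 4, column 2: row 4 has {red, gold, blue, grey, pink} and column 2 has {green, gold, blue, pink}, leaving only teal.
Row 4, column 1: row 4 has {red, teal, gold, blue, grey, pink} and column 1 has {red, blue, grey, pink}, leaving only green.
Row 6 already has {red, teal, blue, pink} and column 1 already has {red, green, blue, grey, pink}, so row 6, column 1 must be gold.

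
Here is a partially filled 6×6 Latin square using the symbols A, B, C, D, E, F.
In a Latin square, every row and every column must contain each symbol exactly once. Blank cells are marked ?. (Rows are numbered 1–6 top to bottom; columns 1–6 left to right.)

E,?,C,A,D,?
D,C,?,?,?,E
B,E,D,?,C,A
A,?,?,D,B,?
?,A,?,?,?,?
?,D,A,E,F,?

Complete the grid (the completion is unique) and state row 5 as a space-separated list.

F A B C E D

Row 5, column 5: row 5 has {A} and column 5 has {B, C, D, F}, leaving only E.
Row 2, column 5: row 2 has {C, D, E} and column 5 has {B, C, D, E, F}, leaving only A.
Row 3, column 4: row 3 has {A, B, C, D, E} and column 4 has {A, D, E}, leaving only F.
Row 2, column 4: row 2 has {A, C, D, E} and column 4 has {A, D, E, F}, leaving only B.
Row 5, column 4: row 5 has {A, E} and column 4 has {A, B, D, E, F}, leaving only C.
Row 5, column 1: row 5 has {A, C, E} and column 1 has {A, B, D, E}, leaving only F.
Row 5, column 3: row 5 has {A, C, E, F} and column 3 has {A, C, D}, leaving only B.
Row 5, column 6: row 5 has {A, B, C, E, F} and column 6 has {A, E}, leaving only D.
So row 5 reads: F A B C E D.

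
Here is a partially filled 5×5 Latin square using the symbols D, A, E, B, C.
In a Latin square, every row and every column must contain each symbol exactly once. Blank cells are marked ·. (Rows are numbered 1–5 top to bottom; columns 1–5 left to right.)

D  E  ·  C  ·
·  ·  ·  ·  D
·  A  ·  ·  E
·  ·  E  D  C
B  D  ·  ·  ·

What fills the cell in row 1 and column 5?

B

Row 3, column 1: row 3 has {A, E} and column 1 has {D, B}, leaving only C.
Row 3, column 4: row 3 has {A, E, C} and column 4 has {D, C}, leaving only B.
Row 3, column 3: row 3 has {A, E, B, C} and column 3 has {E}, leaving only D.
Row 4, column 1: row 4 has {D, E, C} and column 1 has {D, B, C}, leaving only A.
Row 2, column 1: row 2 has {D} and column 1 has {D, A, B, C}, leaving only E.
Row 2, column 4: row 2 has {D, E} and column 4 has {D, B, C}, leaving only A.
Row 4, column 2: row 4 has {D, A, E, C} and column 2 has {D, A, E}, leaving only B.
Row 2, column 2: row 2 has {D, A, E} and column 2 has {D, A, E, B}, leaving only C.
Row 2, column 3: row 2 has {D, A, E, C} and column 3 has {D, E}, leaving only B.
Row 1, column 3: row 1 has {D, E, C} and column 3 has {D, E, B}, leaving only A.
Row 1 already has {D, A, E, C} and column 5 already has {D, E, C}, so row 1, column 5 must be B.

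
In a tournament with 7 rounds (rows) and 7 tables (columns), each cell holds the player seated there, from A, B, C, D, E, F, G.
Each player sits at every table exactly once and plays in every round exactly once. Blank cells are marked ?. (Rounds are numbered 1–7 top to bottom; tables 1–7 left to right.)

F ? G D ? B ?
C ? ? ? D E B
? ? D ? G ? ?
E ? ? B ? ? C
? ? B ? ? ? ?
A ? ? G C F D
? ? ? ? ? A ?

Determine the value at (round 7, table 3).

C

Round 3, table 1: round 3 has {D, G} and table 1 has {A, C, E, F}, leaving only B.
Round 3, table 6: round 3 has {B, D, G} and table 6 has {A, B, E, F}, leaving only C.
Round 6, table 3: round 6 has {A, C, D, F, G} and table 3 has {B, D, G}, leaving only E.
Round 6, table 2: round 6 has {A, C, D, E, F, G} and table 2 has {}, leaving only B.
Round 7, table 3 is narrowed to {C, F}.
If it were F, then round 4, table 3 would be left with no valid symbol.
So round 7, table 3 must be C.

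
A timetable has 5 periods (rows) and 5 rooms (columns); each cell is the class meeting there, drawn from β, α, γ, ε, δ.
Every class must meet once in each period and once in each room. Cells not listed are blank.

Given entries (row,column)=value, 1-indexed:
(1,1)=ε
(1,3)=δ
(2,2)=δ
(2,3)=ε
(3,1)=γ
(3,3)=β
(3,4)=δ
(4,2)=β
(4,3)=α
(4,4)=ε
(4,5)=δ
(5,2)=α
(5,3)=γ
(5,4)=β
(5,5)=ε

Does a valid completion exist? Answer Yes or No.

Period 4, room 1: period 4 together with room 1 already contain {β, α, γ, ε, δ} — every symbol — so nothing can go there. The grid has no valid completion.

No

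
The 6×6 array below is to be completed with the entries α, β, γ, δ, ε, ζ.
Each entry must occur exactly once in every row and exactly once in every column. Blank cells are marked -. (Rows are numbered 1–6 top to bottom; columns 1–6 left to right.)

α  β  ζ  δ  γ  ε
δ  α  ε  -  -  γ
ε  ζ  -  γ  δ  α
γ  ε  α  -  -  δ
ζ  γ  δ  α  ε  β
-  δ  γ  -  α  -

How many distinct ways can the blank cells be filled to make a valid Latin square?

Row 2, column 4: eliminating its row and column leaves {β, ζ}.
Row 2, column 5: eliminating its row and column leaves {β, ζ}.
Row 3, column 3: eliminating its row and column leaves {β}.
Row 4, column 4: eliminating its row and column leaves {β, ζ}.
Row 4, column 5: eliminating its row and column leaves {β, ζ}.
Row 6, column 1: eliminating its row and column leaves {β}.
Row 6, column 4: eliminating its row and column leaves {β, ε, ζ}.
Row 6, column 6: eliminating its row and column leaves {ζ}.
Enumerating the assignments across these blanks that avoid any row or column repeat gives 2 completions.

2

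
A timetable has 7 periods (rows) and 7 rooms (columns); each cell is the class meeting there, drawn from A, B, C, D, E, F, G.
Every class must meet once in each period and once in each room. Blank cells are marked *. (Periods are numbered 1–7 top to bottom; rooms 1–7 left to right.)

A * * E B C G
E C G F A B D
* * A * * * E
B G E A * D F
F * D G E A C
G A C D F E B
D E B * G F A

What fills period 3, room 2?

Period 1, room 3: period 1 has {A, B, C, E, G} and room 3 has {A, B, C, D, E, G}, leaving only F.
Period 1, room 2: period 1 has {A, B, C, E, F, G} and room 2 has {A, C, E, G}, leaving only D.
Period 3, room 1: period 3 has {A, E} and room 1 has {A, B, D, E, F, G}, leaving only C.
Period 3, room 4: period 3 has {A, C, E} and room 4 has {A, D, E, F, G}, leaving only B.
Period 3 already has {A, B, C, E} and room 2 already has {A, C, D, E, G}, so period 3, room 2 must be F.

F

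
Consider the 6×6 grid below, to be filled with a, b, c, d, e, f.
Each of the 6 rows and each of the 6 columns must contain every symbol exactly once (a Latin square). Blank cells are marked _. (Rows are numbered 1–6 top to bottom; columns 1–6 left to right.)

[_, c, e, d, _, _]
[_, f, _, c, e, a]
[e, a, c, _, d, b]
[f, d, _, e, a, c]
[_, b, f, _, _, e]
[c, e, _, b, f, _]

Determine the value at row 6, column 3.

Row 1, column 5: row 1 has {c, d, e} and column 5 has {a, d, e, f}, leaving only b.
Row 1, column 1: row 1 has {b, c, d, e} and column 1 has {c, e, f}, leaving only a.
Row 1, column 6: row 1 has {a, b, c, d, e} and column 6 has {a, b, c, e}, leaving only f.
Row 3, column 4: row 3 has {a, b, c, d, e} and column 4 has {b, c, d, e}, leaving only f.
Row 4, column 3: row 4 has {a, c, d, e, f} and column 3 has {c, e, f}, leaving only b.
Row 2, column 3: row 2 has {a, c, e, f} and column 3 has {b, c, e, f}, leaving only d.
Row 6 already has {b, c, e, f} and column 3 already has {b, c, d, e, f}, so row 6, column 3 must be a.

a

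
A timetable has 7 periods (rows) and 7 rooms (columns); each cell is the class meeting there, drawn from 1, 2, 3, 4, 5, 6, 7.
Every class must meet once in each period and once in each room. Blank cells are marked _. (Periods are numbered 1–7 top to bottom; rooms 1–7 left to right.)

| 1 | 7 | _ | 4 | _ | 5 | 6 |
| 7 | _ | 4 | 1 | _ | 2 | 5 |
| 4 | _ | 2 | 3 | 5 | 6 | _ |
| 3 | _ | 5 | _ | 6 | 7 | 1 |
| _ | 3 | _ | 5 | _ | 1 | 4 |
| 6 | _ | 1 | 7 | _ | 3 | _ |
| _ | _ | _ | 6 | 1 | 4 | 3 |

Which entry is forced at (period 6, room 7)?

Period 6 already has {1, 3, 6, 7} and room 7 already has {1, 3, 4, 5, 6}, so period 6, room 7 must be 2.

2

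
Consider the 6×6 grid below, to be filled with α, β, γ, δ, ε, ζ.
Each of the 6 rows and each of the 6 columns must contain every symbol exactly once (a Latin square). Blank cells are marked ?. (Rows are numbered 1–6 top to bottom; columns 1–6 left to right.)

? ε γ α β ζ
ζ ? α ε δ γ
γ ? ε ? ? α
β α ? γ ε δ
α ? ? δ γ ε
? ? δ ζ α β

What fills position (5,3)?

Row 1, column 1: row 1 has {α, β, γ, ε, ζ} and column 1 has {α, β, γ, ζ}, leaving only δ.
Row 2, column 2: row 2 has {α, γ, δ, ε, ζ} and column 2 has {α, ε}, leaving only β.
Row 3, column 4: row 3 has {α, γ, ε} and column 4 has {α, γ, δ, ε, ζ}, leaving only β.
Row 3, column 5: row 3 has {α, β, γ, ε} and column 5 has {α, β, γ, δ, ε}, leaving only ζ.
Row 3, column 2: row 3 has {α, β, γ, ε, ζ} and column 2 has {α, β, ε}, leaving only δ.
Row 4, column 3: row 4 has {α, β, γ, δ, ε} and column 3 has {α, γ, δ, ε}, leaving only ζ.
Row 5 already has {α, γ, δ, ε} and column 3 already has {α, γ, δ, ε, ζ}, so row 5, column 3 must be β.

β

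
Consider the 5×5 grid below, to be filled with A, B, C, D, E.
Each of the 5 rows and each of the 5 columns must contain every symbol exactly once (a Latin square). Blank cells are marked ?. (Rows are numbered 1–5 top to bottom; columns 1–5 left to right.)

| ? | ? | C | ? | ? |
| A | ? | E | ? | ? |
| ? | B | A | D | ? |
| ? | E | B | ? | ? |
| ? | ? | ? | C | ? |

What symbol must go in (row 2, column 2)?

C

Row 2, column 4: row 2 has {A, E} and column 4 has {C, D}, leaving only B.
Row 4, column 4: row 4 has {B, E} and column 4 has {B, C, D}, leaving only A.
Row 1, column 4: row 1 has {C} and column 4 has {A, B, C, D}, leaving only E.
Row 5, column 3: row 5 has {C} and column 3 has {A, B, C, E}, leaving only D.
Row 5, column 2: row 5 has {C, D} and column 2 has {B, E}, leaving only A.
Row 1, column 2: row 1 has {C, E} and column 2 has {A, B, E}, leaving only D.
Row 2 already has {A, B, E} and column 2 already has {A, B, D, E}, so row 2, column 2 must be C.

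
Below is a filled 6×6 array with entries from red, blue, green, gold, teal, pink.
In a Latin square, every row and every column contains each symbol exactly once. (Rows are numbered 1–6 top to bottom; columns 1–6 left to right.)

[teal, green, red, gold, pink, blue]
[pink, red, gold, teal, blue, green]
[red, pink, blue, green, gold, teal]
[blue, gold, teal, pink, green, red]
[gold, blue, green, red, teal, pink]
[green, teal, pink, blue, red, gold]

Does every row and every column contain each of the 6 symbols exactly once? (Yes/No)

Yes

Each row is a permutation of the 6 symbols, and so is each column.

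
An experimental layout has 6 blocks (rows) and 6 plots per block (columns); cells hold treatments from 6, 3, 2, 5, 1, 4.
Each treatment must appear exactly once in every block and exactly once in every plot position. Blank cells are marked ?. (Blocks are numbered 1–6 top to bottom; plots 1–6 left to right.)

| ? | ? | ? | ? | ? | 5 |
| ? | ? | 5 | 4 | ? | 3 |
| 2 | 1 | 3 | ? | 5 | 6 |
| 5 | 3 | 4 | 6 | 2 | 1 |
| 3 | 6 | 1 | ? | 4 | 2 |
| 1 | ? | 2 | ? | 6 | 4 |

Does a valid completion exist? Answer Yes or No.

No

Block 3, plot 4: block 3 together with plot 4 already contain {6, 3, 2, 5, 1, 4} — every symbol — so nothing can go there. The grid has no valid completion.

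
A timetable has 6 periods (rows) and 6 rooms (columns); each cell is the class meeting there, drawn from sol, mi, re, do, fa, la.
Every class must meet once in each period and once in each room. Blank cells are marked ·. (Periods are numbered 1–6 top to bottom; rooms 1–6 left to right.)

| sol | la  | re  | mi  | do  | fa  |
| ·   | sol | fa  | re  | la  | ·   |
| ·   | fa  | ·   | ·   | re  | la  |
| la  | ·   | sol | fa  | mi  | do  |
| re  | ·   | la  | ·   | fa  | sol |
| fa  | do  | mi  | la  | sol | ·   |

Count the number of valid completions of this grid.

1

Period 2, room 1: eliminating its period and room leaves {mi, do}.
Period 2, room 6: eliminating its period and room leaves {mi}.
Period 3, room 1: eliminating its period and room leaves {mi, do}.
Period 3, room 3: eliminating its period and room leaves {do}.
Period 3, room 4: eliminating its period and room leaves {sol, do}.
Period 4, room 2: eliminating its period and room leaves {re}.
Period 5, room 2: eliminating its period and room leaves {mi}.
Period 5, room 4: eliminating its period and room leaves {do}.
Period 6, room 6: eliminating its period and room leaves {re}.
Only one assignment across all blanks avoids any period or room repeat, giving 1 completion.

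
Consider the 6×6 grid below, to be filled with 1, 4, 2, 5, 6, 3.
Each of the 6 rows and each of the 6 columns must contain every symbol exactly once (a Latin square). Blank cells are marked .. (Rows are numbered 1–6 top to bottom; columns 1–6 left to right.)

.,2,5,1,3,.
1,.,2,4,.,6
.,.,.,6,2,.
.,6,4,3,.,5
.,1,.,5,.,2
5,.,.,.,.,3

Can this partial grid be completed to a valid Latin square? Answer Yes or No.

Yes

No row or column among the givens repeats a symbol, and propagating forced cells runs into no contradiction.
One valid completion exists (for instance, 6 2 5 1 3 4 / 1 3 2 4 5 6 / 4 5 3 6 2 1 / 2 6 4 3 1 5 / 3 1 6 5 4 2 / 5 4 1 2 6 3).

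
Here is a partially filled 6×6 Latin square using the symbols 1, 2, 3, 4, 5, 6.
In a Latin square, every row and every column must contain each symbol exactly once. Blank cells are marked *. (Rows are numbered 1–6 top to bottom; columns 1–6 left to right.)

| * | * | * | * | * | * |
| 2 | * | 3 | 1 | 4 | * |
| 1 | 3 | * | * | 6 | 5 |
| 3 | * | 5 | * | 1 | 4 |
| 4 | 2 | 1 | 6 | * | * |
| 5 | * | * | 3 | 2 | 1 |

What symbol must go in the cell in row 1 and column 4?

5

Row 1, column 1: row 1 has {} and column 1 has {1, 2, 3, 4, 5}, leaving only 6.
Row 2, column 6: row 2 has {1, 2, 3, 4} and column 6 has {1, 4, 5}, leaving only 6.
Row 2, column 2: row 2 has {1, 2, 3, 4, 6} and column 2 has {2, 3}, leaving only 5.
Row 4, column 2: row 4 has {1, 3, 4, 5} and column 2 has {2, 3, 5}, leaving only 6.
Row 4, column 4: row 4 has {1, 3, 4, 5, 6} and column 4 has {1, 3, 6}, leaving only 2.
Row 3, column 4: row 3 has {1, 3, 5, 6} and column 4 has {1, 2, 3, 6}, leaving only 4.
Row 1 already has {6} and column 4 already has {1, 2, 3, 4, 6}, so row 1, column 4 must be 5.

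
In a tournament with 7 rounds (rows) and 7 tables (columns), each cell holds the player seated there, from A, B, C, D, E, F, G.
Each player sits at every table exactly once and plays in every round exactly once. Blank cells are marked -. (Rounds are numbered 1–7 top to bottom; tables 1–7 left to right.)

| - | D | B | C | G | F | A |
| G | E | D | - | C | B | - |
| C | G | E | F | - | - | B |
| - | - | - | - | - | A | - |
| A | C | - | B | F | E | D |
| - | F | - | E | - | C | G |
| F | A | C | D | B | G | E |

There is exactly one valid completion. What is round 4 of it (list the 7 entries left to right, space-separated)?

D B F G E A C

Round 4, table 2: round 4 has {A} and table 2 has {A, C, D, E, F, G}, leaving only B.
Round 4, table 4: round 4 has {A, B} and table 4 has {B, C, D, E, F}, leaving only G.
Round 4, table 3: round 4 has {A, B, G} and table 3 has {B, C, D, E}, leaving only F.
Round 4, table 7: round 4 has {A, B, F, G} and table 7 has {A, B, D, E, G}, leaving only C.
Round 1, table 1: round 1 has {A, B, C, D, F, G} and table 1 has {A, C, F, G}, leaving only E.
Round 4, table 1: round 4 has {A, B, C, F, G} and table 1 has {A, C, E, F, G}, leaving only D.
Round 4, table 5: round 4 has {A, B, C, D, F, G} and table 5 has {B, C, F, G}, leaving only E.
So round 4 reads: D B F G E A C.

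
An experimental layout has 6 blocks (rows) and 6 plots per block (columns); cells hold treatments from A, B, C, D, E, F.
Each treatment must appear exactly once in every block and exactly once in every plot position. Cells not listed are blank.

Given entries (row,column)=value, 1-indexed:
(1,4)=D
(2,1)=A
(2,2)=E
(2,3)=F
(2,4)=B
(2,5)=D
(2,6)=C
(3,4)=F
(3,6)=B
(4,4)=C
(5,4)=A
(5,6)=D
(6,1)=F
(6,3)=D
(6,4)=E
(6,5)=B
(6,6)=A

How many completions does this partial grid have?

Block 1, plot 1: eliminating its block and plot leaves {B, C, E}.
Block 1, plot 2: eliminating its block and plot leaves {A, B, C, F}.
Block 1, plot 3: eliminating its block and plot leaves {A, B, C, E}.
Block 1, plot 5: eliminating its block and plot leaves {A, C, E, F}.
Block 1, plot 6: eliminating its block and plot leaves {E, F}.
Block 3, plot 1: eliminating its block and plot leaves {C, D, E}.
Block 3, plot 2: eliminating its block and plot leaves {A, C, D}.
Block 3, plot 3: eliminating its block and plot leaves {A, C, E}.
Block 3, plot 5: eliminating its block and plot leaves {A, C, E}.
Block 4, plot 1: eliminating its block and plot leaves {B, D, E}.
Block 4, plot 2: eliminating its block and plot leaves {A, B, D, F}.
Block 4, plot 3: eliminating its block and plot leaves {A, B, E}.
Block 4, plot 5: eliminating its block and plot leaves {A, E, F}.
Block 4, plot 6: eliminating its block and plot leaves {E, F}.
Block 5, plot 1: eliminating its block and plot leaves {B, C, E}.
Block 5, plot 2: eliminating its block and plot leaves {B, C, F}.
Block 5, plot 3: eliminating its block and plot leaves {B, C, E}.
Block 5, plot 5: eliminating its block and plot leaves {C, E, F}.
Block 6, plot 2: eliminating its block and plot leaves {C}.
Enumerating the assignments across these blanks that avoid any block or plot repeat gives 26 completions.

26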